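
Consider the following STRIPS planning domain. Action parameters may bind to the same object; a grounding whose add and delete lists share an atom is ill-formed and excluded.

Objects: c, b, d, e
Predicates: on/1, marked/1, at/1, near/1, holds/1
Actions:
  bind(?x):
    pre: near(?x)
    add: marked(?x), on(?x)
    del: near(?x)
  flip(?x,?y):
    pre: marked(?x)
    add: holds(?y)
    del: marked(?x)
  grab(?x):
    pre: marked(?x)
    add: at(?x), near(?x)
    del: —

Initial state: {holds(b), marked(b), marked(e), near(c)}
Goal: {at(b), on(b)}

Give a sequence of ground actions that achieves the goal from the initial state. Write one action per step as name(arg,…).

grab(b); bind(b)

1. grab(b)  →  {at(b), holds(b), marked(b), marked(e), near(b), near(c)}
2. bind(b)  →  {at(b), holds(b), marked(b), marked(e), near(c), on(b)}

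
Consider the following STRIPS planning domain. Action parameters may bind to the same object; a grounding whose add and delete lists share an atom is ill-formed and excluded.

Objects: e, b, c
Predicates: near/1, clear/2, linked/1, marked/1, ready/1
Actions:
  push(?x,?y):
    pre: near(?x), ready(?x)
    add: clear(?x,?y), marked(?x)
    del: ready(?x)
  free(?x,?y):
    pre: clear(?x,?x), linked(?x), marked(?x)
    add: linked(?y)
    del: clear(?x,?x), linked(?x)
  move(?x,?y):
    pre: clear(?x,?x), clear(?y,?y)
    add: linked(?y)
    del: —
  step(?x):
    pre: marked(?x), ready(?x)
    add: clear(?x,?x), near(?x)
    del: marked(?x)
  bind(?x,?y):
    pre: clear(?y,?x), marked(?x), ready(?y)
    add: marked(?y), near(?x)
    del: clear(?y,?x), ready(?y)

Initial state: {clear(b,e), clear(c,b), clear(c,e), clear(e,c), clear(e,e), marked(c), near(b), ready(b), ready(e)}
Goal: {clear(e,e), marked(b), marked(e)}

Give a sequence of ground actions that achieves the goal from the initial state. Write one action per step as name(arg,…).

push(b,e); bind(c,e)

1. push(b,e)  →  {clear(b,e), clear(c,b), clear(c,e), clear(e,c), clear(e,e), marked(b), marked(c), near(b), ready(e)}
2. bind(c,e)  →  {clear(b,e), clear(c,b), clear(c,e), clear(e,e), marked(b), marked(c), marked(e), near(b), near(c)}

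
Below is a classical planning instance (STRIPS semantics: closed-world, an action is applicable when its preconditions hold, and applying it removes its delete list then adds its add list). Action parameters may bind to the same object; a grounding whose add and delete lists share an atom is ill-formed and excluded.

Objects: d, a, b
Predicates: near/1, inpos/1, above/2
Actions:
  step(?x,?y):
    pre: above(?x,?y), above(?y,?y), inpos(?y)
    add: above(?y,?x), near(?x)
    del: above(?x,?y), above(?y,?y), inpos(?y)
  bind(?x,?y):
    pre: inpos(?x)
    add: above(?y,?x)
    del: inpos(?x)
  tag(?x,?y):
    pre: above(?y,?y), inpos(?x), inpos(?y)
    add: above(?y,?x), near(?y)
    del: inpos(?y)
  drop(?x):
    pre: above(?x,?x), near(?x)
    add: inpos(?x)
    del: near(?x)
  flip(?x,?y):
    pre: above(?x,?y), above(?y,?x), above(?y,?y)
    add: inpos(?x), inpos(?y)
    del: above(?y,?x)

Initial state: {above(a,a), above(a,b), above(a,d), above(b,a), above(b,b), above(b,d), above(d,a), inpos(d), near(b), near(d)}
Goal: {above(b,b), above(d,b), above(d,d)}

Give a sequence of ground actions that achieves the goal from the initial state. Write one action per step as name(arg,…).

1. bind(d,d)  →  {above(a,a), above(a,b), above(a,d), above(b,a), above(b,b), above(b,d), above(d,a), above(d,d), near(b), near(d)}
2. drop(b)  →  {above(a,a), above(a,b), above(a,d), above(b,a), above(b,b), above(b,d), above(d,a), above(d,d), inpos(b), near(d)}
3. bind(b,d)  →  {above(a,a), above(a,b), above(a,d), above(b,a), above(b,b), above(b,d), above(d,a), above(d,b), above(d,d), near(d)}

bind(d,d); drop(b); bind(b,d)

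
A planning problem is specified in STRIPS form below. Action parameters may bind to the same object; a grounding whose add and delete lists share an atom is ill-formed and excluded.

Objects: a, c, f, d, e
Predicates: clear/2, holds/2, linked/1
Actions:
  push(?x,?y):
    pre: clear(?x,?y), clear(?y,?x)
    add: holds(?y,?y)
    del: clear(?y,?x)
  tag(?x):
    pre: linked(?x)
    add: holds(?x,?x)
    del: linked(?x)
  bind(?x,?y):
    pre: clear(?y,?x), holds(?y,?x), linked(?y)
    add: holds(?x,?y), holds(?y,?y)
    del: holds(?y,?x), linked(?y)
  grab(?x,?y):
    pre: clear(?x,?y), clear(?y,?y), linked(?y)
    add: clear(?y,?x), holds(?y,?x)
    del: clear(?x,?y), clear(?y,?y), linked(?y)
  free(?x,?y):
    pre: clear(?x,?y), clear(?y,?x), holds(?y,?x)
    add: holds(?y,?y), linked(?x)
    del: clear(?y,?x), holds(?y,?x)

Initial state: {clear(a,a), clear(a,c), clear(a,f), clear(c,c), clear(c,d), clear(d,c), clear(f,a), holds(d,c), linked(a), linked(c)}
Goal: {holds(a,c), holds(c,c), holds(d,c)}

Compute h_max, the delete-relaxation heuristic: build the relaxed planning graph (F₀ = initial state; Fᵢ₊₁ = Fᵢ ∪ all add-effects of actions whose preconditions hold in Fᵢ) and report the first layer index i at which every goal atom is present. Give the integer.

F0 = init (10 atoms)
F1 = F0 ∪ {clear(c,a), holds(a,a), holds(a,f), holds(c,a), holds(c,c), holds(c,d), holds(d,d), holds(f,f)}  (18 atoms)
F2 = F1 ∪ {holds(a,c), holds(f,a), linked(d), linked(f)}  (22 atoms)
goal ⊆ F2  ⇒  h_max = 2

2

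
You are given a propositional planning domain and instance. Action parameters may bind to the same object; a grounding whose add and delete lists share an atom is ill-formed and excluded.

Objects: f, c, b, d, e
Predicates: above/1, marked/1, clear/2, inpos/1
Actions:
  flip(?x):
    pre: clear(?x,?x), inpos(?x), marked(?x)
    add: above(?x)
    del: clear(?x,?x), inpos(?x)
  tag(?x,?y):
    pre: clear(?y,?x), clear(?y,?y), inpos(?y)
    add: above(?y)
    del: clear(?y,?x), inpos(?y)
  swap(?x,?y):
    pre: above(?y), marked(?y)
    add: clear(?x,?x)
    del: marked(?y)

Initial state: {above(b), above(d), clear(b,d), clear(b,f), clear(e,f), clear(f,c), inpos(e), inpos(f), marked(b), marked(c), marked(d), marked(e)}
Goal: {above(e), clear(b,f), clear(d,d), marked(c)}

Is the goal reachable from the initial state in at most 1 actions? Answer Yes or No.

1. swap(d,b)  →  {above(b), above(d), clear(b,d), clear(b,f), clear(d,d), clear(e,f), clear(f,c), inpos(e), inpos(f), marked(c), marked(d), marked(e)}
2. swap(e,d)  →  {above(b), above(d), clear(b,d), clear(b,f), clear(d,d), clear(e,e), clear(e,f), clear(f,c), inpos(e), inpos(f), marked(c), marked(e)}
3. flip(e)  →  {above(b), above(d), above(e), clear(b,d), clear(b,f), clear(d,d), clear(e,f), clear(f,c), inpos(f), marked(c), marked(e)}
optimal plan length = 3; 3 > 1

No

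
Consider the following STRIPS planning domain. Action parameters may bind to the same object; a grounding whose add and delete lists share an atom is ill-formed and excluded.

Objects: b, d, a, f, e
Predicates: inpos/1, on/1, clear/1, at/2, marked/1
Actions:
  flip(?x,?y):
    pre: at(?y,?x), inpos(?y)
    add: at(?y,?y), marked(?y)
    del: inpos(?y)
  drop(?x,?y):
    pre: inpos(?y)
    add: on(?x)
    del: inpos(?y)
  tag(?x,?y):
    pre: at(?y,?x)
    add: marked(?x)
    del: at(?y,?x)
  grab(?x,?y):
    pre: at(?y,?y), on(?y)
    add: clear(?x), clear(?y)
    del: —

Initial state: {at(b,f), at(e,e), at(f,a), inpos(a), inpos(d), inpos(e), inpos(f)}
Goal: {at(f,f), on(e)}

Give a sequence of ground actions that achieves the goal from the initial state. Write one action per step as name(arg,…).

1. flip(a,f)  →  {at(b,f), at(e,e), at(f,a), at(f,f), inpos(a), inpos(d), inpos(e), marked(f)}
2. drop(e,d)  →  {at(b,f), at(e,e), at(f,a), at(f,f), inpos(a), inpos(e), marked(f), on(e)}

flip(a,f); drop(e,d)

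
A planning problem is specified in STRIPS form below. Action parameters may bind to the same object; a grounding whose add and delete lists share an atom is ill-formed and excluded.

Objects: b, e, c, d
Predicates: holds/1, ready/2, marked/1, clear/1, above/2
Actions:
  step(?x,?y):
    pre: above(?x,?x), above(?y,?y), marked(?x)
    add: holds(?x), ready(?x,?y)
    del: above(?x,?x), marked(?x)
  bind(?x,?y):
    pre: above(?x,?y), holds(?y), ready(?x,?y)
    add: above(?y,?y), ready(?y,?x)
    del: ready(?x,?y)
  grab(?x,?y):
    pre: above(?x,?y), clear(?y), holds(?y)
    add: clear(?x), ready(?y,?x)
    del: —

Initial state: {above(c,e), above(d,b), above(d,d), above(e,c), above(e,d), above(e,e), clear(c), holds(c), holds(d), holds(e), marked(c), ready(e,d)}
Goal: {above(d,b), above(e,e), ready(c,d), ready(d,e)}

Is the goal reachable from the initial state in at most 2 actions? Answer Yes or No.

1. bind(e,d)  →  {above(c,e), above(d,b), above(d,d), above(e,c), above(e,d), above(e,e), clear(c), holds(c), holds(d), holds(e), marked(c), ready(d,e)}
2. grab(e,c)  →  {above(c,e), above(d,b), above(d,d), above(e,c), above(e,d), above(e,e), clear(c), clear(e), holds(c), holds(d), holds(e), marked(c), ready(c,e), ready(d,e)}
3. bind(c,e)  →  {above(c,e), above(d,b), above(d,d), above(e,c), above(e,d), above(e,e), clear(c), clear(e), holds(c), holds(d), holds(e), marked(c), ready(d,e), ready(e,c)}
4. bind(e,c)  →  {above(c,c), above(c,e), above(d,b), above(d,d), above(e,c), above(e,d), above(e,e), clear(c), clear(e), holds(c), holds(d), holds(e), marked(c), ready(c,e), ready(d,e)}
5. step(c,d)  →  {above(c,e), above(d,b), above(d,d), above(e,c), above(e,d), above(e,e), clear(c), clear(e), holds(c), holds(d), holds(e), ready(c,d), ready(c,e), ready(d,e)}
optimal plan length = 5; 5 > 2

No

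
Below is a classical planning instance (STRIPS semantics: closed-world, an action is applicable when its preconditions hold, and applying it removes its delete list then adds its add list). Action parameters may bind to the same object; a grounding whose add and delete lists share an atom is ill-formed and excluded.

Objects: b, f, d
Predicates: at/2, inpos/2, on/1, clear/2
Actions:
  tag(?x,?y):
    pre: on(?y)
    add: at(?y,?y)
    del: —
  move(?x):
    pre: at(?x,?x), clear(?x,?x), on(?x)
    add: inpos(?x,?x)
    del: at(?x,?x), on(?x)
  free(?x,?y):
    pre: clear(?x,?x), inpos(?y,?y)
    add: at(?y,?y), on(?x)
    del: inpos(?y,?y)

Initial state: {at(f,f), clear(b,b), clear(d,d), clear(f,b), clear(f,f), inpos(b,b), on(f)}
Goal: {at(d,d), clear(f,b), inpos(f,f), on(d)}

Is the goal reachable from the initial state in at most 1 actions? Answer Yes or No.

1. move(f)  →  {clear(b,b), clear(d,d), clear(f,b), clear(f,f), inpos(b,b), inpos(f,f)}
2. free(d,b)  →  {at(b,b), clear(b,b), clear(d,d), clear(f,b), clear(f,f), inpos(f,f), on(d)}
3. tag(b,d)  →  {at(b,b), at(d,d), clear(b,b), clear(d,d), clear(f,b), clear(f,f), inpos(f,f), on(d)}
optimal plan length = 3; 3 > 1

No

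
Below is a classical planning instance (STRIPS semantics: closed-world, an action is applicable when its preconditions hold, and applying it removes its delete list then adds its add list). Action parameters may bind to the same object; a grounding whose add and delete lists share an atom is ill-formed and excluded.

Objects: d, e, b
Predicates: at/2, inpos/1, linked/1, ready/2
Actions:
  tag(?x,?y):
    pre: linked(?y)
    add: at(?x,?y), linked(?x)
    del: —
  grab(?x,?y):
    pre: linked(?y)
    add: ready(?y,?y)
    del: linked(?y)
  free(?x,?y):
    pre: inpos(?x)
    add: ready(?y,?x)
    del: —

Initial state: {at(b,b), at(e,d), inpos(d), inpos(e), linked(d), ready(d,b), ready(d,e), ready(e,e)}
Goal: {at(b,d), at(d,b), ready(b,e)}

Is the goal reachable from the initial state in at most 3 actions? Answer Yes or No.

Yes

1. tag(b,d)  →  {at(b,b), at(b,d), at(e,d), inpos(d), inpos(e), linked(b), linked(d), ready(d,b), ready(d,e), ready(e,e)}
2. tag(d,b)  →  {at(b,b), at(b,d), at(d,b), at(e,d), inpos(d), inpos(e), linked(b), linked(d), ready(d,b), ready(d,e), ready(e,e)}
3. free(e,b)  →  {at(b,b), at(b,d), at(d,b), at(e,d), inpos(d), inpos(e), linked(b), linked(d), ready(b,e), ready(d,b), ready(d,e), ready(e,e)}
optimal plan length = 3; 3 ≤ 3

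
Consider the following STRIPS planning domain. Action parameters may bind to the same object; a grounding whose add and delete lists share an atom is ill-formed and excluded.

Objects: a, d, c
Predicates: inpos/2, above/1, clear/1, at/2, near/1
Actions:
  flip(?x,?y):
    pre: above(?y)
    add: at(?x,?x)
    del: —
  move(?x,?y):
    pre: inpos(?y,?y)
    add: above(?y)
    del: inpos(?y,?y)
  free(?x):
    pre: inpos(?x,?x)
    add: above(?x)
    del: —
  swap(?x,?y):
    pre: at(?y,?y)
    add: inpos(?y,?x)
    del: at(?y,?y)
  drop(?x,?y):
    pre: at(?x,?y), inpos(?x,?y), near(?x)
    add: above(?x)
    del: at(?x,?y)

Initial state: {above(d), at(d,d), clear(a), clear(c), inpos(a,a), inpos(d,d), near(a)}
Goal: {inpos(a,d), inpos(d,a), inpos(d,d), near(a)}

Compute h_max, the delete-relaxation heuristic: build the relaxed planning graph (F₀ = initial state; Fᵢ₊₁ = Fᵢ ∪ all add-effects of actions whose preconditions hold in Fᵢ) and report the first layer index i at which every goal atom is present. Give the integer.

2

F0 = init (7 atoms)
F1 = F0 ∪ {above(a), at(a,a), at(c,c), inpos(d,a), inpos(d,c)}  (12 atoms)
F2 = F1 ∪ {inpos(a,c), inpos(a,d), inpos(c,a), inpos(c,c), inpos(c,d)}  (17 atoms)
goal ⊆ F2  ⇒  h_max = 2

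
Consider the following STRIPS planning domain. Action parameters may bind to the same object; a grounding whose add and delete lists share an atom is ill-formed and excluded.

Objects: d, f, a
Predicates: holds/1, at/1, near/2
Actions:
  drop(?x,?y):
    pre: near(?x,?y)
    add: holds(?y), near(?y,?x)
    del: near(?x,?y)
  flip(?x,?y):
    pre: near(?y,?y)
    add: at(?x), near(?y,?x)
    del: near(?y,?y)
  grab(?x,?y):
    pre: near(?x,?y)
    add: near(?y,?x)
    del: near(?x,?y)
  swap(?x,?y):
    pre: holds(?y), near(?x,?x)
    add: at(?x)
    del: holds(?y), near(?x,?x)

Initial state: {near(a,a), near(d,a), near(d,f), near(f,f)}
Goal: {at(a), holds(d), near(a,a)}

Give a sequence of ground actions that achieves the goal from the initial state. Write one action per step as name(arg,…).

drop(d,f); drop(f,d); flip(a,f)

1. drop(d,f)  →  {holds(f), near(a,a), near(d,a), near(f,d), near(f,f)}
2. drop(f,d)  →  {holds(d), holds(f), near(a,a), near(d,a), near(d,f), near(f,f)}
3. flip(a,f)  →  {at(a), holds(d), holds(f), near(a,a), near(d,a), near(d,f), near(f,a)}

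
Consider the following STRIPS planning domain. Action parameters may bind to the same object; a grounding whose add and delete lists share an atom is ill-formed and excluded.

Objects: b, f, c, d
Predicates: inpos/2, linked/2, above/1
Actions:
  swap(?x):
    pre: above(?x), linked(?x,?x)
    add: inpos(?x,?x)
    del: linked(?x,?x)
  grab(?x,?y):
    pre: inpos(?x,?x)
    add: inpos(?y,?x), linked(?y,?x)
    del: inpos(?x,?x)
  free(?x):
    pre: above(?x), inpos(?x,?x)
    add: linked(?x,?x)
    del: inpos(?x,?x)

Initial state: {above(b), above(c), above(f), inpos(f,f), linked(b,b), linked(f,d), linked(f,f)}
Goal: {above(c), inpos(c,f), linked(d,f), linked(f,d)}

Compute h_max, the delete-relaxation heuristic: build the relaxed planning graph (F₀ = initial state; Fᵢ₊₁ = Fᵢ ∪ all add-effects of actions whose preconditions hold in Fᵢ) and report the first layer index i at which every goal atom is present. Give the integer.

F0 = init (7 atoms)
F1 = F0 ∪ {inpos(b,b), inpos(b,f), inpos(c,f), inpos(d,f), linked(b,f), linked(c,f), linked(d,f)}  (14 atoms)
goal ⊆ F1  ⇒  h_max = 1

1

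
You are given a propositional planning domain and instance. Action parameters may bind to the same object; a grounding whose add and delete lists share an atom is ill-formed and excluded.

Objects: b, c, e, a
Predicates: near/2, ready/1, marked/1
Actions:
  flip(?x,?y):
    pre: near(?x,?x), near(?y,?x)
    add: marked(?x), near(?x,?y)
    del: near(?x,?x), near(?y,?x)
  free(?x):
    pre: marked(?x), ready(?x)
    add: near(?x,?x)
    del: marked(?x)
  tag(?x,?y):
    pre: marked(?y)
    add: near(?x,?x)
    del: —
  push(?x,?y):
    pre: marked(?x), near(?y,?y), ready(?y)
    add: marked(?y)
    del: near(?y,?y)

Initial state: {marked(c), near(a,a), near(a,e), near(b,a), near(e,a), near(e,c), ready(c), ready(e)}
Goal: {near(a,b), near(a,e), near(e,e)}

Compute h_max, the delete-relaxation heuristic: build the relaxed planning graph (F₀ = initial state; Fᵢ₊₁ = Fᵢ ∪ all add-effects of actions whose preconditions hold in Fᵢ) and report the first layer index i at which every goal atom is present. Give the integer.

F0 = init (8 atoms)
F1 = F0 ∪ {marked(a), near(a,b), near(b,b), near(c,c), near(e,e)}  (13 atoms)
goal ⊆ F1  ⇒  h_max = 1

1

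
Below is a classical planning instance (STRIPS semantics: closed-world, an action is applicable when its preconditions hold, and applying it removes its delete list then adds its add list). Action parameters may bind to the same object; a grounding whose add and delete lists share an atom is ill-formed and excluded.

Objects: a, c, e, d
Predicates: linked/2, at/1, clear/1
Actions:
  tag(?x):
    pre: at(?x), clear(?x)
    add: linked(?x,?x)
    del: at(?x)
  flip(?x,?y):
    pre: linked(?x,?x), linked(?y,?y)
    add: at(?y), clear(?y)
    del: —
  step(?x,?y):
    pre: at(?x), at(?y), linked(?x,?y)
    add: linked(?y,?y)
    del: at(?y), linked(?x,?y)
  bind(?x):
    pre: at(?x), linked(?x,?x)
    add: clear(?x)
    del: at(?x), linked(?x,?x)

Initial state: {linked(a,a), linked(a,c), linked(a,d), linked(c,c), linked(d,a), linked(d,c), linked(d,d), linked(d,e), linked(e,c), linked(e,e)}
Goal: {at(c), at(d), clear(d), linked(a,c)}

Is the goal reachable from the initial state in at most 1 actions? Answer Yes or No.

1. flip(a,c)  →  {at(c), clear(c), linked(a,a), linked(a,c), linked(a,d), linked(c,c), linked(d,a), linked(d,c), linked(d,d), linked(d,e), linked(e,c), linked(e,e)}
2. flip(a,d)  →  {at(c), at(d), clear(c), clear(d), linked(a,a), linked(a,c), linked(a,d), linked(c,c), linked(d,a), linked(d,c), linked(d,d), linked(d,e), linked(e,c), linked(e,e)}
optimal plan length = 2; 2 > 1

No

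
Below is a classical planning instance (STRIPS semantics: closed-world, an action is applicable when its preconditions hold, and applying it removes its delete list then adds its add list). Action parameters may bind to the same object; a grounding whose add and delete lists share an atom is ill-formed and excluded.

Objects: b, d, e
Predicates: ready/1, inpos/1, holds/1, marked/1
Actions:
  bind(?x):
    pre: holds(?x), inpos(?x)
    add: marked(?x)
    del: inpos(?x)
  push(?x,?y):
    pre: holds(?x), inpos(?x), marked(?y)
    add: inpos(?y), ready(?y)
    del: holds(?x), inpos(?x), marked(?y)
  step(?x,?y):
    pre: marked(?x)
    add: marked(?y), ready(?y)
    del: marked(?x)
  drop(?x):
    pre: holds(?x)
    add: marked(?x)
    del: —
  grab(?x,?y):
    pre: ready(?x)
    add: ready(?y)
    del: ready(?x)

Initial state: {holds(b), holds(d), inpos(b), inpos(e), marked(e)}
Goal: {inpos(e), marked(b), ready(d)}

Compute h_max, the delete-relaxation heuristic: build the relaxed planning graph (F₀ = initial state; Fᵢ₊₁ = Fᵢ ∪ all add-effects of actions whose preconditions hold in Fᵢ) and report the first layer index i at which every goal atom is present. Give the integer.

1

F0 = init (5 atoms)
F1 = F0 ∪ {marked(b), marked(d), ready(b), ready(d), ready(e)}  (10 atoms)
goal ⊆ F1  ⇒  h_max = 1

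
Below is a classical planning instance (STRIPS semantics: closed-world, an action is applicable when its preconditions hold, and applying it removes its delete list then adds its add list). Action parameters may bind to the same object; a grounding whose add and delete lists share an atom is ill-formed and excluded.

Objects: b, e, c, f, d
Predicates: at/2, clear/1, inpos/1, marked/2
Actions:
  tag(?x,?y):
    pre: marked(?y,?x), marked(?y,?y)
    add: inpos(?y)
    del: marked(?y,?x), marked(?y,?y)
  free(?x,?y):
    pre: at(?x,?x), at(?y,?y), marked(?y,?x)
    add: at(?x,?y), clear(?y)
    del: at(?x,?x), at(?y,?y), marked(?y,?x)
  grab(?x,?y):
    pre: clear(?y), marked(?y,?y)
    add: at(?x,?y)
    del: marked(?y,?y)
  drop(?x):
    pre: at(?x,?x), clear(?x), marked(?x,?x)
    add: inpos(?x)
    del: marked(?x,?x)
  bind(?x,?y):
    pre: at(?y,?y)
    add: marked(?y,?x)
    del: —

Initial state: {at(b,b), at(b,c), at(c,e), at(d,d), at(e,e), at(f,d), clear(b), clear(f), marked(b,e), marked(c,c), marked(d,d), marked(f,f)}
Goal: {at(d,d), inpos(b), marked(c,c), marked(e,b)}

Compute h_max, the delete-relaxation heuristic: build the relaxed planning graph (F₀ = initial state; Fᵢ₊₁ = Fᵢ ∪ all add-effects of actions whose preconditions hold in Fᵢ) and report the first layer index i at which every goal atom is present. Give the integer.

2

F0 = init (12 atoms)
F1 = F0 ∪ {at(b,f), at(c,f), at(d,f), at(e,b), at(e,f), at(f,f), inpos(c), inpos(d), inpos(f), marked(b,b), marked(b,c), marked(b,d), marked(b,f), marked(d,b), marked(d,c), marked(d,e), marked(d,f), marked(e,b), marked(e,c), marked(e,d), marked(e,e), marked(e,f)}  (34 atoms)
F2 = F1 ∪ {at(b,d), at(b,e), at(c,b), at(d,b), at(d,e), at(e,d), at(f,b), at(f,e), clear(d), clear(e), inpos(b), inpos(e), marked(f,b), marked(f,c), marked(f,d), marked(f,e)}  (50 atoms)
goal ⊆ F2  ⇒  h_max = 2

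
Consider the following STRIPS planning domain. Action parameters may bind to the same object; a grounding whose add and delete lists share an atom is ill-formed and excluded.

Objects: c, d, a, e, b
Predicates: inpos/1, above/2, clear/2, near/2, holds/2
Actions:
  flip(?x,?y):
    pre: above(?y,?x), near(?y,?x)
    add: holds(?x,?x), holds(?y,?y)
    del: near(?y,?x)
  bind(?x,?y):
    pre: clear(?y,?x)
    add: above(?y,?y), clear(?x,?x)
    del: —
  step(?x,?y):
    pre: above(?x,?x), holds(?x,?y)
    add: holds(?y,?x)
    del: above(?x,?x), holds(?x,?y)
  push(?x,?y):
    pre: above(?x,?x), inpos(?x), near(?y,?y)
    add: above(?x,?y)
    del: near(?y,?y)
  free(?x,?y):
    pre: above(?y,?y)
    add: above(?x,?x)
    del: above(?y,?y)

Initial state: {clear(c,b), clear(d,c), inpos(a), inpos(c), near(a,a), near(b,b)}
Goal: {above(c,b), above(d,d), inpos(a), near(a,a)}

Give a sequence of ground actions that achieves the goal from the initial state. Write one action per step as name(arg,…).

bind(c,d); bind(c,c); push(c,b)

1. bind(c,d)  →  {above(d,d), clear(c,b), clear(c,c), clear(d,c), inpos(a), inpos(c), near(a,a), near(b,b)}
2. bind(c,c)  →  {above(c,c), above(d,d), clear(c,b), clear(c,c), clear(d,c), inpos(a), inpos(c), near(a,a), near(b,b)}
3. push(c,b)  →  {above(c,b), above(c,c), above(d,d), clear(c,b), clear(c,c), clear(d,c), inpos(a), inpos(c), near(a,a)}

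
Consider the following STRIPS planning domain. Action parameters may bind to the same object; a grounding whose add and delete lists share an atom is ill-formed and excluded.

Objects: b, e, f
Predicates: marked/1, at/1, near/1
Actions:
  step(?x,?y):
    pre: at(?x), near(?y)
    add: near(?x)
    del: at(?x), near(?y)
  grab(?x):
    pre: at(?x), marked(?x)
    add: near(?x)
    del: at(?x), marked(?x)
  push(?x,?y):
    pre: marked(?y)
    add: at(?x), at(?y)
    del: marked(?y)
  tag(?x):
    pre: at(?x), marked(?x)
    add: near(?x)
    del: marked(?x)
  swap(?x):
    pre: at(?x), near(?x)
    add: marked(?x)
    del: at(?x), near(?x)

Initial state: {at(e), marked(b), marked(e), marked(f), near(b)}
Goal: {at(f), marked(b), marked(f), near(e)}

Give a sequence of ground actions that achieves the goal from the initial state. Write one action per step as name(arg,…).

1. step(e,b)  →  {marked(b), marked(e), marked(f), near(e)}
2. push(f,e)  →  {at(e), at(f), marked(b), marked(f), near(e)}

step(e,b); push(f,e)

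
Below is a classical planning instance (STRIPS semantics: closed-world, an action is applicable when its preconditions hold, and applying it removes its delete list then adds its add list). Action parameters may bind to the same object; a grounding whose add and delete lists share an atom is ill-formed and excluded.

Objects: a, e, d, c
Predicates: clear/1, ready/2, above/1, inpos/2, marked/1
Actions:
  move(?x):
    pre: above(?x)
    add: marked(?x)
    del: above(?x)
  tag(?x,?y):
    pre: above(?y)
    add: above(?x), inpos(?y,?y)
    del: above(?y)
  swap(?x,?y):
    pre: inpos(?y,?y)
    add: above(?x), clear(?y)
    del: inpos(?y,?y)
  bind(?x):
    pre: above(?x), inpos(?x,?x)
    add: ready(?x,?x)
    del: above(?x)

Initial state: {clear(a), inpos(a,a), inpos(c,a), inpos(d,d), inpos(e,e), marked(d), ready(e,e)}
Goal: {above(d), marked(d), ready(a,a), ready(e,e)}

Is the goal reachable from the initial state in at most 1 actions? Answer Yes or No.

1. swap(a,e)  →  {above(a), clear(a), clear(e), inpos(a,a), inpos(c,a), inpos(d,d), marked(d), ready(e,e)}
2. swap(d,d)  →  {above(a), above(d), clear(a), clear(d), clear(e), inpos(a,a), inpos(c,a), marked(d), ready(e,e)}
3. bind(a)  →  {above(d), clear(a), clear(d), clear(e), inpos(a,a), inpos(c,a), marked(d), ready(a,a), ready(e,e)}
optimal plan length = 3; 3 > 1

No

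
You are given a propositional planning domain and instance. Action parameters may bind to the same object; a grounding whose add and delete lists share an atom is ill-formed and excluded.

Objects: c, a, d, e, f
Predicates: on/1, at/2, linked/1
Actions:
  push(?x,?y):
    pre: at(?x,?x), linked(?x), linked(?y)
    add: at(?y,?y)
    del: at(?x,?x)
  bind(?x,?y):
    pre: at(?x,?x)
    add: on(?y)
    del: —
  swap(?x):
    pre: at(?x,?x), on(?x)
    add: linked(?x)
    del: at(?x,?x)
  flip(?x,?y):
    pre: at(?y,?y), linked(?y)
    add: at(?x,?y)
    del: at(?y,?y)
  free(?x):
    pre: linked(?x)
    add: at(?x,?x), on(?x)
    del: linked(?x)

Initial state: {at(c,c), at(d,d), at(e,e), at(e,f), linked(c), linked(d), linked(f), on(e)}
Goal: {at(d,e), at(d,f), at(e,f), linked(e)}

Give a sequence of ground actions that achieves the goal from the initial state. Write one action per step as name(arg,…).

push(c,f); swap(e); push(d,e); flip(d,e); flip(d,f)

1. push(c,f)  →  {at(d,d), at(e,e), at(e,f), at(f,f), linked(c), linked(d), linked(f), on(e)}
2. swap(e)  →  {at(d,d), at(e,f), at(f,f), linked(c), linked(d), linked(e), linked(f), on(e)}
3. push(d,e)  →  {at(e,e), at(e,f), at(f,f), linked(c), linked(d), linked(e), linked(f), on(e)}
4. flip(d,e)  →  {at(d,e), at(e,f), at(f,f), linked(c), linked(d), linked(e), linked(f), on(e)}
5. flip(d,f)  →  {at(d,e), at(d,f), at(e,f), linked(c), linked(d), linked(e), linked(f), on(e)}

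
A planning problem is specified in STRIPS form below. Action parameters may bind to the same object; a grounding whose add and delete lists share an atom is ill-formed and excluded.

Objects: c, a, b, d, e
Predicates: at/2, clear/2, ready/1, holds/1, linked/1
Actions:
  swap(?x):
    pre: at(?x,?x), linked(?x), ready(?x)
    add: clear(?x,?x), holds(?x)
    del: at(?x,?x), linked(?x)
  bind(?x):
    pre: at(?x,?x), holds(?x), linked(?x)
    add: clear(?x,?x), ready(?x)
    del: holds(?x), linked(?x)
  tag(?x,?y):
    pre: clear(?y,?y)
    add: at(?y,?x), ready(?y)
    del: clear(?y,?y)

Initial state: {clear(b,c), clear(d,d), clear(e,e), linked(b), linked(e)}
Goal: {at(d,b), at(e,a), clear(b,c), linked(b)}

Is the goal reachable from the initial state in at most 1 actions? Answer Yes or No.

1. tag(a,e)  →  {at(e,a), clear(b,c), clear(d,d), linked(b), linked(e), ready(e)}
2. tag(b,d)  →  {at(d,b), at(e,a), clear(b,c), linked(b), linked(e), ready(d), ready(e)}
optimal plan length = 2; 2 > 1

No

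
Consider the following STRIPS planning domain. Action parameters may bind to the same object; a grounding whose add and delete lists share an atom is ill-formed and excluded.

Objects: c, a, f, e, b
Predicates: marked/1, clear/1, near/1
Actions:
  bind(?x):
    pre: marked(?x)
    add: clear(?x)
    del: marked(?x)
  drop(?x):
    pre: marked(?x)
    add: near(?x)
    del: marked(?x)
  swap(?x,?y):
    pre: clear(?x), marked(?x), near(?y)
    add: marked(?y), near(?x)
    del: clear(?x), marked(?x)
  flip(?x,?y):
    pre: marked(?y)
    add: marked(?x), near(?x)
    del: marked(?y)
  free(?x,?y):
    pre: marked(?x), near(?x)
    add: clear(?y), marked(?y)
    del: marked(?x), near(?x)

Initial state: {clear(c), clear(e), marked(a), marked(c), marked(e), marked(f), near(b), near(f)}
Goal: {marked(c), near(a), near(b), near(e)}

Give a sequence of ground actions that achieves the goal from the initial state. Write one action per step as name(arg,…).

1. drop(a)  →  {clear(c), clear(e), marked(c), marked(e), marked(f), near(a), near(b), near(f)}
2. drop(e)  →  {clear(c), clear(e), marked(c), marked(f), near(a), near(b), near(e), near(f)}

drop(a); drop(e)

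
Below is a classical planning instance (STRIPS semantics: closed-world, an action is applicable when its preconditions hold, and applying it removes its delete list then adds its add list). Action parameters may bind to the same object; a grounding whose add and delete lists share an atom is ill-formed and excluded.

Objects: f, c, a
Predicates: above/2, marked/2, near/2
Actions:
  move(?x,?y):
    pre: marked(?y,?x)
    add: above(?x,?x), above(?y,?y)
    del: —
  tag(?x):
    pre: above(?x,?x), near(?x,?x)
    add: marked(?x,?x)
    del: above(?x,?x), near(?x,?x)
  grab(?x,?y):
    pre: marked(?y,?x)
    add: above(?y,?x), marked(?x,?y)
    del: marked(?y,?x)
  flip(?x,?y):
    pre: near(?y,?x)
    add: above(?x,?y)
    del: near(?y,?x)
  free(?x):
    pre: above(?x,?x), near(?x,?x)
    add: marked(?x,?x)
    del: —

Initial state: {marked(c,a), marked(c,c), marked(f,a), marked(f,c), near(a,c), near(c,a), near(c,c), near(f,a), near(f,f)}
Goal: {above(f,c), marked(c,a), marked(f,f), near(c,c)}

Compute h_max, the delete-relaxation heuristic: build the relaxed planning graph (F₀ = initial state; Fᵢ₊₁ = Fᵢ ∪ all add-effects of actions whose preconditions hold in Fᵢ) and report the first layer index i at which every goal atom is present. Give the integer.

F0 = init (9 atoms)
F1 = F0 ∪ {above(a,a), above(a,c), above(a,f), above(c,a), above(c,c), above(f,a), above(f,c), above(f,f), marked(a,c), marked(a,f), marked(c,f)}  (20 atoms)
F2 = F1 ∪ {above(c,f), marked(f,f)}  (22 atoms)
goal ⊆ F2  ⇒  h_max = 2

2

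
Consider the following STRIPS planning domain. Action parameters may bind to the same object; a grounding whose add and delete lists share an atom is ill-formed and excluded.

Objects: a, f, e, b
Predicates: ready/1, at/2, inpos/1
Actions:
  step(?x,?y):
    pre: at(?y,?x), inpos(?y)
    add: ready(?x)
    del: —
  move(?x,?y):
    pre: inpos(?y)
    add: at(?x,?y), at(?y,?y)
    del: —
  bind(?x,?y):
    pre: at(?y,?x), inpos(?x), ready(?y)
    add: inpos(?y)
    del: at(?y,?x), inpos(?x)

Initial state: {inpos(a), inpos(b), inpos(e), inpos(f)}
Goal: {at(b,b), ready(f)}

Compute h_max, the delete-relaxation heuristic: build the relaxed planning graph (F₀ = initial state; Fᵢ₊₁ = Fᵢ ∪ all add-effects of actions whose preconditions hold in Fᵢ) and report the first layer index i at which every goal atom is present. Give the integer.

F0 = init (4 atoms)
F1 = F0 ∪ {at(a,a), at(a,b), at(a,e), at(a,f), at(b,a), at(b,b), at(b,e), at(b,f), at(e,a), at(e,b), at(e,e), at(e,f), at(f,a), at(f,b), at(f,e), at(f,f)}  (20 atoms)
F2 = F1 ∪ {ready(a), ready(b), ready(e), ready(f)}  (24 atoms)
goal ⊆ F2  ⇒  h_max = 2

2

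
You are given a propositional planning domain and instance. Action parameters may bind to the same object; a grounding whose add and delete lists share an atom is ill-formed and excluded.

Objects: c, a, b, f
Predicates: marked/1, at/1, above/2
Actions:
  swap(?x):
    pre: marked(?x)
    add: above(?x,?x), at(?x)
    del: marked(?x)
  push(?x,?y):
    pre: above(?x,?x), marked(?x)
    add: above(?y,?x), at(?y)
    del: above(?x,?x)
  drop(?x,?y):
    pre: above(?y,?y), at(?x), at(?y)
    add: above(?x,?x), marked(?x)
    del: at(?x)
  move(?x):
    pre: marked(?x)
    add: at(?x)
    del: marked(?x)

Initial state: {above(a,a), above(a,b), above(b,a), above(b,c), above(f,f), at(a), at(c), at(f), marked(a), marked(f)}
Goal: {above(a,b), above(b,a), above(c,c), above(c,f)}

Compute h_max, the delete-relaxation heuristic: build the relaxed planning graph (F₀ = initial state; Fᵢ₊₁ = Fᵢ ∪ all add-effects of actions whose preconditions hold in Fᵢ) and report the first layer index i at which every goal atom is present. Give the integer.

F0 = init (10 atoms)
F1 = F0 ∪ {above(a,f), above(b,f), above(c,a), above(c,c), above(c,f), above(f,a), at(b), marked(c)}  (18 atoms)
goal ⊆ F1  ⇒  h_max = 1

1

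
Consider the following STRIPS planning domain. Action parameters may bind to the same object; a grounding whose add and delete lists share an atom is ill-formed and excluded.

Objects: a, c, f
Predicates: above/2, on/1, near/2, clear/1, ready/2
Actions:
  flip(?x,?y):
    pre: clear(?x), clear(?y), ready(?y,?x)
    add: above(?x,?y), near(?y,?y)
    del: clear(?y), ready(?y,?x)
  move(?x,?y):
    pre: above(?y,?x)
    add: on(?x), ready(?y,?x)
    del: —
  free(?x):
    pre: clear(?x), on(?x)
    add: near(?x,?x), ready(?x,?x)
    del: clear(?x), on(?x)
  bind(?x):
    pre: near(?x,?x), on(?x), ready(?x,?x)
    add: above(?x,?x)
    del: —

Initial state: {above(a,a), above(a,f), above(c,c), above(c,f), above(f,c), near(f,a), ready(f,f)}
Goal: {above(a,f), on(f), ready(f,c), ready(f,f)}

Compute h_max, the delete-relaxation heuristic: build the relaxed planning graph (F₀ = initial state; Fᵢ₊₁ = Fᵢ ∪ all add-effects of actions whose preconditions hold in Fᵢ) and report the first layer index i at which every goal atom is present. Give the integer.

F0 = init (7 atoms)
F1 = F0 ∪ {on(a), on(c), on(f), ready(a,a), ready(a,f), ready(c,c), ready(c,f), ready(f,c)}  (15 atoms)
goal ⊆ F1  ⇒  h_max = 1

1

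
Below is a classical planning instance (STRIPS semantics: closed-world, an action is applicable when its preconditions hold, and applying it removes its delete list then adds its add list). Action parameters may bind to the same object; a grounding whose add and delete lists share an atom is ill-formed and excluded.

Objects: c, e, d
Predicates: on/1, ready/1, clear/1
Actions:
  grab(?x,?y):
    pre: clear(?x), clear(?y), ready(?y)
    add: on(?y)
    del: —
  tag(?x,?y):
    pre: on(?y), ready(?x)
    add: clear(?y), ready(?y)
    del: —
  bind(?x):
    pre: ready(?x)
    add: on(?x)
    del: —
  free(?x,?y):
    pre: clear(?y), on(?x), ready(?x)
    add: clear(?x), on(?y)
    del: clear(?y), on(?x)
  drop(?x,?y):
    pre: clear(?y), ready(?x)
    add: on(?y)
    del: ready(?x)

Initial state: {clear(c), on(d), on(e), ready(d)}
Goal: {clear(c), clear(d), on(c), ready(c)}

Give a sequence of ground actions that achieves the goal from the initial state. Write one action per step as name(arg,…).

free(d,c); tag(d,c)

1. free(d,c)  →  {clear(d), on(c), on(e), ready(d)}
2. tag(d,c)  →  {clear(c), clear(d), on(c), on(e), ready(c), ready(d)}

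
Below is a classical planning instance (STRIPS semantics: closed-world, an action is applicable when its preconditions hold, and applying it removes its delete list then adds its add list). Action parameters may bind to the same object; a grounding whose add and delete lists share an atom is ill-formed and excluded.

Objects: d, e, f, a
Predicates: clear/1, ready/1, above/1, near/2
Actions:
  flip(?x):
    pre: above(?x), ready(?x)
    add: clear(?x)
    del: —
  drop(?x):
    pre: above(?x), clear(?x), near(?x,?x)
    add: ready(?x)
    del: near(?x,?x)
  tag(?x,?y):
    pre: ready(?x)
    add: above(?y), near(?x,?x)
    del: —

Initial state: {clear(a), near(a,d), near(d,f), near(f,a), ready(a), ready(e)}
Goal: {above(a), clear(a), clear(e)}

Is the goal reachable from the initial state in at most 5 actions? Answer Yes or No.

Yes

1. tag(e,e)  →  {above(e), clear(a), near(a,d), near(d,f), near(e,e), near(f,a), ready(a), ready(e)}
2. flip(e)  →  {above(e), clear(a), clear(e), near(a,d), near(d,f), near(e,e), near(f,a), ready(a), ready(e)}
3. tag(e,a)  →  {above(a), above(e), clear(a), clear(e), near(a,d), near(d,f), near(e,e), near(f,a), ready(a), ready(e)}
optimal plan length = 3; 3 ≤ 5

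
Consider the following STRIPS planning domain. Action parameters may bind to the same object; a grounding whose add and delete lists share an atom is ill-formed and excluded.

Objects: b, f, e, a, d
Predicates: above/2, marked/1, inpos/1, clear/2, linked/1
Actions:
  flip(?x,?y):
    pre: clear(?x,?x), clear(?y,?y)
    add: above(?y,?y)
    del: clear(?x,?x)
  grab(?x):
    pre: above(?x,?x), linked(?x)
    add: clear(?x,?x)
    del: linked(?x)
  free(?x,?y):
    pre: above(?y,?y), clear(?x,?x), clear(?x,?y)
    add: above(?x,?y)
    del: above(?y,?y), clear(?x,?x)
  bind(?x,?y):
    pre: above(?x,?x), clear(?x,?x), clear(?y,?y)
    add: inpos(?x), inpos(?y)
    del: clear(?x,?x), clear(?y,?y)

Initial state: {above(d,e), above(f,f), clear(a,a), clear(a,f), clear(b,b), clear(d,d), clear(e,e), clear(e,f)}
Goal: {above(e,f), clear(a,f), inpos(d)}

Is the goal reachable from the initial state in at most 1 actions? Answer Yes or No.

No

1. flip(b,a)  →  {above(a,a), above(d,e), above(f,f), clear(a,a), clear(a,f), clear(d,d), clear(e,e), clear(e,f)}
2. free(e,f)  →  {above(a,a), above(d,e), above(e,f), clear(a,a), clear(a,f), clear(d,d), clear(e,f)}
3. bind(a,d)  →  {above(a,a), above(d,e), above(e,f), clear(a,f), clear(e,f), inpos(a), inpos(d)}
optimal plan length = 3; 3 > 1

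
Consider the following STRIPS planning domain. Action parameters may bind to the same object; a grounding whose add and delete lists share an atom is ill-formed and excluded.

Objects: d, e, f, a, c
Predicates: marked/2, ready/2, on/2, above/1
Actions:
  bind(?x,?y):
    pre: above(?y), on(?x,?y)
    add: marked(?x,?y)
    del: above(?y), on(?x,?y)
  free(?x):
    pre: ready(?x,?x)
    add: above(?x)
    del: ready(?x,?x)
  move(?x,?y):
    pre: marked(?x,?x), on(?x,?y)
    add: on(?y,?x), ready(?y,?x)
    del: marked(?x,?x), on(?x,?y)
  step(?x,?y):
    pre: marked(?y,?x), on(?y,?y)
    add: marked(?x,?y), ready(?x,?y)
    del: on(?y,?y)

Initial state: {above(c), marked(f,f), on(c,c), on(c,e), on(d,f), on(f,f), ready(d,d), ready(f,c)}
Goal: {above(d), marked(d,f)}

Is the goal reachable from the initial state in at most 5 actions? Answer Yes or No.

Yes

1. free(d)  →  {above(c), above(d), marked(f,f), on(c,c), on(c,e), on(d,f), on(f,f), ready(f,c)}
2. step(f,f)  →  {above(c), above(d), marked(f,f), on(c,c), on(c,e), on(d,f), ready(f,c), ready(f,f)}
3. free(f)  →  {above(c), above(d), above(f), marked(f,f), on(c,c), on(c,e), on(d,f), ready(f,c)}
4. bind(d,f)  →  {above(c), above(d), marked(d,f), marked(f,f), on(c,c), on(c,e), ready(f,c)}
optimal plan length = 4; 4 ≤ 5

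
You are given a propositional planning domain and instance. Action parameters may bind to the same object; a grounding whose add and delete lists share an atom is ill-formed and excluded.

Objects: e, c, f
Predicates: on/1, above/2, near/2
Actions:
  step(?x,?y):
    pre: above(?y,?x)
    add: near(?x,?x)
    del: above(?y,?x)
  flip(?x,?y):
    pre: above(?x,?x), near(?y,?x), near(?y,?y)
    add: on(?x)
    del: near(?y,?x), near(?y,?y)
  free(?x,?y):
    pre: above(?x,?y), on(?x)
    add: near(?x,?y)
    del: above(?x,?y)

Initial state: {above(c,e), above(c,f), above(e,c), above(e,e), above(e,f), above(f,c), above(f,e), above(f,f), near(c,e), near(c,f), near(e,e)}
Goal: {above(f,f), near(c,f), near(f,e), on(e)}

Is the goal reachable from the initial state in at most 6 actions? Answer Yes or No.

1. step(f,e)  →  {above(c,e), above(c,f), above(e,c), above(e,e), above(f,c), above(f,e), above(f,f), near(c,e), near(c,f), near(e,e), near(f,f)}
2. flip(e,e)  →  {above(c,e), above(c,f), above(e,c), above(e,e), above(f,c), above(f,e), above(f,f), near(c,e), near(c,f), near(f,f), on(e)}
3. flip(f,f)  →  {above(c,e), above(c,f), above(e,c), above(e,e), above(f,c), above(f,e), above(f,f), near(c,e), near(c,f), on(e), on(f)}
4. free(f,e)  →  {above(c,e), above(c,f), above(e,c), above(e,e), above(f,c), above(f,f), near(c,e), near(c,f), near(f,e), on(e), on(f)}
optimal plan length = 4; 4 ≤ 6

Yes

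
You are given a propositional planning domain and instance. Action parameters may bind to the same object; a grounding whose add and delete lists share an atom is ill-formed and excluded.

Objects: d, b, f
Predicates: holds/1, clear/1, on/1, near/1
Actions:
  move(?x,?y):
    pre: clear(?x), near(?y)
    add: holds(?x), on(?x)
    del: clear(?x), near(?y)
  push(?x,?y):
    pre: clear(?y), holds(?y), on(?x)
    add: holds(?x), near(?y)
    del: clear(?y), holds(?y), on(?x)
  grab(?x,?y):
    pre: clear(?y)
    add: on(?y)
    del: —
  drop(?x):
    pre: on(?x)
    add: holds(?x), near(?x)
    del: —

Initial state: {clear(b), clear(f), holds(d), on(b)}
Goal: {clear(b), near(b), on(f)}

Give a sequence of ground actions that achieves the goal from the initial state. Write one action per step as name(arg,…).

1. grab(d,f)  →  {clear(b), clear(f), holds(d), on(b), on(f)}
2. drop(b)  →  {clear(b), clear(f), holds(b), holds(d), near(b), on(b), on(f)}

grab(d,f); drop(b)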